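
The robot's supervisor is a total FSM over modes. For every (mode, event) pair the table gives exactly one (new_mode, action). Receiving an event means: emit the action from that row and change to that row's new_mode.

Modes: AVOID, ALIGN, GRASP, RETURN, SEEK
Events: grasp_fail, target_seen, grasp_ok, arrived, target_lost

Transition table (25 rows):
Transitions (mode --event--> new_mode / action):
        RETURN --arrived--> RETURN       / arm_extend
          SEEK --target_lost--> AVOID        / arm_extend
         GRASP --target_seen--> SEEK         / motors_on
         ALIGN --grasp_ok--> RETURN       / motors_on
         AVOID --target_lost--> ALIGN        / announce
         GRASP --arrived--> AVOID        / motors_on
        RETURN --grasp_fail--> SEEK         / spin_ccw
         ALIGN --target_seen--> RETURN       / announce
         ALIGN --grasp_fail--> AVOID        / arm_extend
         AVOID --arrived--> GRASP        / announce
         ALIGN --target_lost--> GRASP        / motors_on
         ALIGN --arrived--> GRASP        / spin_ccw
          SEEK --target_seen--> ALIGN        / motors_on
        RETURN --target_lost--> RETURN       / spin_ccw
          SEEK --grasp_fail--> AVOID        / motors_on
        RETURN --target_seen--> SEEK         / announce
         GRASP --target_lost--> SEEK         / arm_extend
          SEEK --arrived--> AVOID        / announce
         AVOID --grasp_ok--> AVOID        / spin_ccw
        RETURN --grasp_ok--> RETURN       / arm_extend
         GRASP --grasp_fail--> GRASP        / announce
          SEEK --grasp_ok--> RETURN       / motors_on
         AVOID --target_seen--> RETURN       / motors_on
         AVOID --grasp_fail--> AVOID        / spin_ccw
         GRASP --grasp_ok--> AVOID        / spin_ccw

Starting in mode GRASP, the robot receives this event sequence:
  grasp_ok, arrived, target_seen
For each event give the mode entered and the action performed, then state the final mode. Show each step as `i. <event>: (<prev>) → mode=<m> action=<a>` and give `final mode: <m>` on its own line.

final mode: SEEK

1. grasp_ok: (GRASP) → mode=AVOID action=spin_ccw
2. arrived: (AVOID) → mode=GRASP action=announce
3. target_seen: (GRASP) → mode=SEEK action=motors_on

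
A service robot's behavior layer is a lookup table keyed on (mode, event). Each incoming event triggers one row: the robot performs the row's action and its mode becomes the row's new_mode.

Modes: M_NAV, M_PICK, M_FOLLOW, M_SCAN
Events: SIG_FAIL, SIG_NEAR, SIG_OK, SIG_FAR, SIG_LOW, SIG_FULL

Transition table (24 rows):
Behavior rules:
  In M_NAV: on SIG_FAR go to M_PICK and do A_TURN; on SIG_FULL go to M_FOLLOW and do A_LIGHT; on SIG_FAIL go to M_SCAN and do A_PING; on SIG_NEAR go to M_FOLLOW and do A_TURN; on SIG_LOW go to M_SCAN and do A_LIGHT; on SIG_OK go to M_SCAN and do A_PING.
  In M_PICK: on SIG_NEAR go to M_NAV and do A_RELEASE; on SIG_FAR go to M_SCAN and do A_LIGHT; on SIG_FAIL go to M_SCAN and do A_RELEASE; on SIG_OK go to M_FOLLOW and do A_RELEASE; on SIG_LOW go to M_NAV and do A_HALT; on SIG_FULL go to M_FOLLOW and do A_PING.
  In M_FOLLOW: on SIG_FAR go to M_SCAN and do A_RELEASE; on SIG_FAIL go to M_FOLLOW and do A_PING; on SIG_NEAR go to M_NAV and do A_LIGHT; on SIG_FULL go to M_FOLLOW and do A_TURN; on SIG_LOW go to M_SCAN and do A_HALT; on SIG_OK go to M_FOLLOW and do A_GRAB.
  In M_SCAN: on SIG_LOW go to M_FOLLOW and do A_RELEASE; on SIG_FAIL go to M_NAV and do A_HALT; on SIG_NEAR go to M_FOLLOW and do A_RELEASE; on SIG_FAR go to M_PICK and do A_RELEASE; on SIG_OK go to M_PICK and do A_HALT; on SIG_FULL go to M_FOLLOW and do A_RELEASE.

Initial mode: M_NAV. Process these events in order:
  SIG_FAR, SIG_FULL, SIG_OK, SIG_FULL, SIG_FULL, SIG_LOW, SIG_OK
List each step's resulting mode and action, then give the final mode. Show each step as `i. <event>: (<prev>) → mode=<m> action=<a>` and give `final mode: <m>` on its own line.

1. SIG_FAR: (M_NAV) → mode=M_PICK action=A_TURN
2. SIG_FULL: (M_PICK) → mode=M_FOLLOW action=A_PING
3. SIG_OK: (M_FOLLOW) → mode=M_FOLLOW action=A_GRAB
4. SIG_FULL: (M_FOLLOW) → mode=M_FOLLOW action=A_TURN
5. SIG_FULL: (M_FOLLOW) → mode=M_FOLLOW action=A_TURN
6. SIG_LOW: (M_FOLLOW) → mode=M_SCAN action=A_HALT
7. SIG_OK: (M_SCAN) → mode=M_PICK action=A_HALT

final mode: M_PICK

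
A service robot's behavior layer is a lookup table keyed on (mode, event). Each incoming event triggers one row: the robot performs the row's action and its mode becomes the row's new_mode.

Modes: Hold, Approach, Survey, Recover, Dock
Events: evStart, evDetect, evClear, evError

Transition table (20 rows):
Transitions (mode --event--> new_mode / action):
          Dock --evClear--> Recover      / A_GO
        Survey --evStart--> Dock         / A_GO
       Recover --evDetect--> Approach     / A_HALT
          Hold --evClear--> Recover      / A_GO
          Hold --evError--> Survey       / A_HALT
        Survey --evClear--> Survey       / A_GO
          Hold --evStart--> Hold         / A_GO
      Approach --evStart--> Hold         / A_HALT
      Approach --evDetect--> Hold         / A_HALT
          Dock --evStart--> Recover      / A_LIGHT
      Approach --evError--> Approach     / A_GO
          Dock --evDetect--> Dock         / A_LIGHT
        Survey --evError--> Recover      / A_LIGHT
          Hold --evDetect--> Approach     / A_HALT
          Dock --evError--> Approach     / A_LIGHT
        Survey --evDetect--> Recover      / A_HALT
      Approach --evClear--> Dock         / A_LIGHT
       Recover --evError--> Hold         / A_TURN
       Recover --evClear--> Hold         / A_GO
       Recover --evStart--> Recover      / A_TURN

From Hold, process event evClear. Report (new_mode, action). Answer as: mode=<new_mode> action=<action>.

mode=Recover action=A_GO

current mode = Hold; filter table to that mode:
  (Hold, evClear) → (Recover, A_GO)  ← event matches
  (Hold, evError) → (Survey, A_HALT)
  (Hold, evStart) → (Hold, A_GO)
  (Hold, evDetect) → (Approach, A_HALT)
event = evClear selects (Recover, A_GO)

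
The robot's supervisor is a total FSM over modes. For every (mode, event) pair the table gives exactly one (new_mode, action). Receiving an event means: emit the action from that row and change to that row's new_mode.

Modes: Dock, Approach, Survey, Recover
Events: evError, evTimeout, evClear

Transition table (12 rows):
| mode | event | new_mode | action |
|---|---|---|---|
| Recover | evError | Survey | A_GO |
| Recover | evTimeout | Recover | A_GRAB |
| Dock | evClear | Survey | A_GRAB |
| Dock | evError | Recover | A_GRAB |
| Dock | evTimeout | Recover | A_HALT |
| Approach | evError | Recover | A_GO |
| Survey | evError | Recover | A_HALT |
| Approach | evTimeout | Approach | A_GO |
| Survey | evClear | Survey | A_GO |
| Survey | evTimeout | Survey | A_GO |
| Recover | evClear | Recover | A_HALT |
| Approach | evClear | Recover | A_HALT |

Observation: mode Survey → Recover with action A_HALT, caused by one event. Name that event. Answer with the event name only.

evError

try evError: (Survey, evError) → (Recover, A_HALT)  ← matches
try evTimeout: (Survey, evTimeout) → (Survey, A_GO)
try evClear: (Survey, evClear) → (Survey, A_GO)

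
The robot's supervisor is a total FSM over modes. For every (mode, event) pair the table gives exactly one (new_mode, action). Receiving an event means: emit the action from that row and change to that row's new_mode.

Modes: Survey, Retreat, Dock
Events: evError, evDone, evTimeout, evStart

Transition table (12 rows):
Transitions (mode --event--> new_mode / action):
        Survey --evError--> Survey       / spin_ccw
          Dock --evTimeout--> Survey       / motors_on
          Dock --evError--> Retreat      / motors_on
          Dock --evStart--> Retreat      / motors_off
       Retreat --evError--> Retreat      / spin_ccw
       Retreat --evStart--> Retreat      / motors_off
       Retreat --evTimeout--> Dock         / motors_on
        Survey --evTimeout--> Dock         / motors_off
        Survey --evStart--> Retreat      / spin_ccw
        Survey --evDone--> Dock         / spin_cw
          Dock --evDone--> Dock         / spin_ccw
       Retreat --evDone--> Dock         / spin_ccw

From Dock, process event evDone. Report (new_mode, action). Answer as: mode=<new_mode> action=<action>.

mode=Dock action=spin_ccw

current mode = Dock; filter table to that mode:
  (Dock, evTimeout) → (Survey, motors_on)
  (Dock, evError) → (Retreat, motors_on)
  (Dock, evStart) → (Retreat, motors_off)
  (Dock, evDone) → (Dock, spin_ccw)  ← event matches
event = evDone selects (Dock, spin_ccw)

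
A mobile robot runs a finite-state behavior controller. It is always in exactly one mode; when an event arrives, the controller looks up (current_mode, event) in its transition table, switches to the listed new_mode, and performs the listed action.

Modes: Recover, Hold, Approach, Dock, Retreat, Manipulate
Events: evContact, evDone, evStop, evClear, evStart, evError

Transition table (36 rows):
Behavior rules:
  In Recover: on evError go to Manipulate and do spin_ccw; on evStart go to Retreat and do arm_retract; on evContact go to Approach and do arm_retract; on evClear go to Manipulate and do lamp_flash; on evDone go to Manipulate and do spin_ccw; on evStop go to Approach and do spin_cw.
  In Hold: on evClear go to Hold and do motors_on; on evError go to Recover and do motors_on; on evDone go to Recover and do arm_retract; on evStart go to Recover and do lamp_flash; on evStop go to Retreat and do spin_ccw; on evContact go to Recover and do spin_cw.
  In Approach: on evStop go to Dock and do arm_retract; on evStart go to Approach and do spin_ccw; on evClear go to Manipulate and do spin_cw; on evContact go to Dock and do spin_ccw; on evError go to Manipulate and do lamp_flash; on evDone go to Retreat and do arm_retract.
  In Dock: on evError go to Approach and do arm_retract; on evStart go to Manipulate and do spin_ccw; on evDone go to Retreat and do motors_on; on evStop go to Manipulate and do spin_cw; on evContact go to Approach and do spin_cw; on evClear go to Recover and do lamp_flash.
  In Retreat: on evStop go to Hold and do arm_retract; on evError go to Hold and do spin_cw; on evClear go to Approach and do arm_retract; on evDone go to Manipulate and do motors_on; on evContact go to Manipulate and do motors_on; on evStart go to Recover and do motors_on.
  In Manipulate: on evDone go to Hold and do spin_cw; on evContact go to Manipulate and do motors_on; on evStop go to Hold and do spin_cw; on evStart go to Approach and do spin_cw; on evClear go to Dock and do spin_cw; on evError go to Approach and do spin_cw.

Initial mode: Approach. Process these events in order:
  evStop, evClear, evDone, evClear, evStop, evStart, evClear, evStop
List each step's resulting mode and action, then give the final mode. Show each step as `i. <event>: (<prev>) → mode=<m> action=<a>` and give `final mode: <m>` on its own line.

final mode: Hold

1. evStop: (Approach) → mode=Dock action=arm_retract
2. evClear: (Dock) → mode=Recover action=lamp_flash
3. evDone: (Recover) → mode=Manipulate action=spin_ccw
4. evClear: (Manipulate) → mode=Dock action=spin_cw
5. evStop: (Dock) → mode=Manipulate action=spin_cw
6. evStart: (Manipulate) → mode=Approach action=spin_cw
7. evClear: (Approach) → mode=Manipulate action=spin_cw
8. evStop: (Manipulate) → mode=Hold action=spin_cw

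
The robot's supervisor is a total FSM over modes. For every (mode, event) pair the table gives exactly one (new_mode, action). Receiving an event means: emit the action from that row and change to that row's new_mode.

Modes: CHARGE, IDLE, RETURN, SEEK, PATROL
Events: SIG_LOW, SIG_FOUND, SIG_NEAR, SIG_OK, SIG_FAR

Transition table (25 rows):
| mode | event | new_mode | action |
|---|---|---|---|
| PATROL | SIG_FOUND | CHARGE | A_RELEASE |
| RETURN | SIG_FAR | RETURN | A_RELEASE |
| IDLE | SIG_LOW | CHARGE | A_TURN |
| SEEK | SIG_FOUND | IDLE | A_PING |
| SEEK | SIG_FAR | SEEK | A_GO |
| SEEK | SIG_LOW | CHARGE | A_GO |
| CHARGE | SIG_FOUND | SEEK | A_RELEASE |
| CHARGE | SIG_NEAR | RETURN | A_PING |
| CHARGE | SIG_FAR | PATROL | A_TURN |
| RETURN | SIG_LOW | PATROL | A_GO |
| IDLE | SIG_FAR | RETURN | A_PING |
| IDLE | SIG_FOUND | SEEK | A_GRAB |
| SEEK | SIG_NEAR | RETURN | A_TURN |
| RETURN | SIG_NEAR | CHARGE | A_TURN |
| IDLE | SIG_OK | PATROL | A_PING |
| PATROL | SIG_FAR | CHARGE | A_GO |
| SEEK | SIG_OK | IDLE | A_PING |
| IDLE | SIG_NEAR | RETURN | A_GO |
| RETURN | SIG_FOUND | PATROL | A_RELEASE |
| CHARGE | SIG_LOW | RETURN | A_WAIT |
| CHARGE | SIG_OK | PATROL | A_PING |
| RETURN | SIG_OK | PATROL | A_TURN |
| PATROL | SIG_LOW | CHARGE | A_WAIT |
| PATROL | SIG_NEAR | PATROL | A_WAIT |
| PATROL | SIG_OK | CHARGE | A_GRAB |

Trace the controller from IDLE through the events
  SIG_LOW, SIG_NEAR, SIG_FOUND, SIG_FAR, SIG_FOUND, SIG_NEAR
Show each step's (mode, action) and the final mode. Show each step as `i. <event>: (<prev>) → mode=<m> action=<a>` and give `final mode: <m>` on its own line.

1. SIG_LOW: (IDLE) → mode=CHARGE action=A_TURN
2. SIG_NEAR: (CHARGE) → mode=RETURN action=A_PING
3. SIG_FOUND: (RETURN) → mode=PATROL action=A_RELEASE
4. SIG_FAR: (PATROL) → mode=CHARGE action=A_GO
5. SIG_FOUND: (CHARGE) → mode=SEEK action=A_RELEASE
6. SIG_NEAR: (SEEK) → mode=RETURN action=A_TURN

final mode: RETURN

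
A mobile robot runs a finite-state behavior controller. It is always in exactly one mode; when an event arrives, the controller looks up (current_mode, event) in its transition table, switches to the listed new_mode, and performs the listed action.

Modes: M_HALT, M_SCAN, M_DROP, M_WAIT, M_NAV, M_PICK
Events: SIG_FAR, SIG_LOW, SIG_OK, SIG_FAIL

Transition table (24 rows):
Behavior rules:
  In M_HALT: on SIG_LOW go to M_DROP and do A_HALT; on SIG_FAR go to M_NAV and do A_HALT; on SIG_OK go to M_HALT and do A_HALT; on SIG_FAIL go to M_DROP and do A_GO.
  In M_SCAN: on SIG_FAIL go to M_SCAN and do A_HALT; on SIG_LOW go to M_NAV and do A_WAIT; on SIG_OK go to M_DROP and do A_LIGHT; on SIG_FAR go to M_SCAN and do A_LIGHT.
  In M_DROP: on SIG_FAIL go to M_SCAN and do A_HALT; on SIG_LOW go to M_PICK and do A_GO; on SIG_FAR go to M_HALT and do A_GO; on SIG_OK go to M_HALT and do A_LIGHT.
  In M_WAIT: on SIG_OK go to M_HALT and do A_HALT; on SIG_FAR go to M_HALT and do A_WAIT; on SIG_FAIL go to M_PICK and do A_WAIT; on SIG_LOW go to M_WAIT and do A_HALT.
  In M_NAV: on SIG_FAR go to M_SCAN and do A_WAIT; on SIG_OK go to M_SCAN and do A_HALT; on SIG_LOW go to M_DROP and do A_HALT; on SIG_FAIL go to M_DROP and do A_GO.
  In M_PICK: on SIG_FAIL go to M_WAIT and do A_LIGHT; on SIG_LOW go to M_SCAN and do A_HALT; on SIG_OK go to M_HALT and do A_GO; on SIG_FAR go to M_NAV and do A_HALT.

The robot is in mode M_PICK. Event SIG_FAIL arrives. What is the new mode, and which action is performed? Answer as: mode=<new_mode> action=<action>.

mode=M_WAIT action=A_LIGHT

current mode = M_PICK; filter table to that mode:
  (M_PICK, SIG_FAIL) → (M_WAIT, A_LIGHT)  ← event matches
  (M_PICK, SIG_LOW) → (M_SCAN, A_HALT)
  (M_PICK, SIG_OK) → (M_HALT, A_GO)
  (M_PICK, SIG_FAR) → (M_NAV, A_HALT)
event = SIG_FAIL selects (M_WAIT, A_LIGHT)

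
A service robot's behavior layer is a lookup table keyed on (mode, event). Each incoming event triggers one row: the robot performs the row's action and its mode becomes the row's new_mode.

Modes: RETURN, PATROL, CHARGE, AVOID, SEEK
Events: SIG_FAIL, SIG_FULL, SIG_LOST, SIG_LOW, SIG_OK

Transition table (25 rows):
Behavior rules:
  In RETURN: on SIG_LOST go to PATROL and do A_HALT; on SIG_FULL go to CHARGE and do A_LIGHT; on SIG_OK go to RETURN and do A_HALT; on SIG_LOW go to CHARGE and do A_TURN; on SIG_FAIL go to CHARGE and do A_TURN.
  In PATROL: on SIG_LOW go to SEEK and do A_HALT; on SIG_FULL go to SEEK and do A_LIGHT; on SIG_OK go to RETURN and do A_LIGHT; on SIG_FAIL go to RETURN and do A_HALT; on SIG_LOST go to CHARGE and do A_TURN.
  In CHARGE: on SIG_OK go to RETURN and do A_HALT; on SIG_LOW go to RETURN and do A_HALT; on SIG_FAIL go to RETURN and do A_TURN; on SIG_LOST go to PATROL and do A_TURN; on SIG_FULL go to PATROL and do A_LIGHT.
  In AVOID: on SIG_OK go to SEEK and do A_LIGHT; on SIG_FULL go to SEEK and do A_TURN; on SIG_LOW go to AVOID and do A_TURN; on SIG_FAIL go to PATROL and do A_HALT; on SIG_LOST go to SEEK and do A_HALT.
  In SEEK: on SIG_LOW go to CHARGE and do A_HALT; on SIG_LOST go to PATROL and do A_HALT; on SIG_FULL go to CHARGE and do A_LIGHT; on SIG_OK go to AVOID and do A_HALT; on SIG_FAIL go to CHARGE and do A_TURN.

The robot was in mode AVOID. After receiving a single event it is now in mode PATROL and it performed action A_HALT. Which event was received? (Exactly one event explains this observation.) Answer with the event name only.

try SIG_FAIL: (AVOID, SIG_FAIL) → (PATROL, A_HALT)  ← matches
try SIG_FULL: (AVOID, SIG_FULL) → (SEEK, A_TURN)
try SIG_LOST: (AVOID, SIG_LOST) → (SEEK, A_HALT)
try SIG_LOW: (AVOID, SIG_LOW) → (AVOID, A_TURN)
try SIG_OK: (AVOID, SIG_OK) → (SEEK, A_LIGHT)

SIG_FAIL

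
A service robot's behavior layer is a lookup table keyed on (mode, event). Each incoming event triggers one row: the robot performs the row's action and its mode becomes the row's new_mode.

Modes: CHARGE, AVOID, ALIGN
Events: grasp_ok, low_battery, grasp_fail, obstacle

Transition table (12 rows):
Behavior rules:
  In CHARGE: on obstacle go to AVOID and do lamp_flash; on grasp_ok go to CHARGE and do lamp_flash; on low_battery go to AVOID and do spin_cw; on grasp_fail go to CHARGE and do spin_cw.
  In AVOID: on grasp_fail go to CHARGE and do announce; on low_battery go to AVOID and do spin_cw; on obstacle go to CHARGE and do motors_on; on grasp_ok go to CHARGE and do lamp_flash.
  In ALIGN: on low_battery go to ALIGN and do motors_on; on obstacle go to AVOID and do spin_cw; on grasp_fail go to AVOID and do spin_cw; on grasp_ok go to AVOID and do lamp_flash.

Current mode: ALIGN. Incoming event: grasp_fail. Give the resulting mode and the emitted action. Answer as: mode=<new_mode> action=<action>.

mode=AVOID action=spin_cw

current mode = ALIGN; filter table to that mode:
  (ALIGN, low_battery) → (ALIGN, motors_on)
  (ALIGN, obstacle) → (AVOID, spin_cw)
  (ALIGN, grasp_fail) → (AVOID, spin_cw)  ← event matches
  (ALIGN, grasp_ok) → (AVOID, lamp_flash)
event = grasp_fail selects (AVOID, spin_cw)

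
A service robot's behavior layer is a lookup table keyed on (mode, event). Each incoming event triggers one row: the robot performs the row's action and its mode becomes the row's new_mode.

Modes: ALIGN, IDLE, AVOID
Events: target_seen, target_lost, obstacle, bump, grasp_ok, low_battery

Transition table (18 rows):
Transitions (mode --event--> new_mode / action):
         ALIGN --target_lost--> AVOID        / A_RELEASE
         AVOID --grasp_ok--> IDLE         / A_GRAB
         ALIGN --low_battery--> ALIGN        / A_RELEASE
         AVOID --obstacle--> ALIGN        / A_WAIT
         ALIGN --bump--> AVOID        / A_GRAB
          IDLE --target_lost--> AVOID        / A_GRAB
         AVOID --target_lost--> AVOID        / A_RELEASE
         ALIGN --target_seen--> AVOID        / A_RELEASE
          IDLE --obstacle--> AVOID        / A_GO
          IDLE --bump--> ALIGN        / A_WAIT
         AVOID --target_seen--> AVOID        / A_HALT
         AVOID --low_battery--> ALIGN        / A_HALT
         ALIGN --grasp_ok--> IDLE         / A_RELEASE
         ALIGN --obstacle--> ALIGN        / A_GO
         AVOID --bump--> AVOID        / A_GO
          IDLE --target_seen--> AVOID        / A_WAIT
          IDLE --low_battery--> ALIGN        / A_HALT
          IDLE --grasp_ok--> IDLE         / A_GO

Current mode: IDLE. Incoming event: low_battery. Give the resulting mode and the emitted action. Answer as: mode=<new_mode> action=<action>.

mode=ALIGN action=A_HALT

current mode = IDLE; filter table to that mode:
  (IDLE, target_lost) → (AVOID, A_GRAB)
  (IDLE, obstacle) → (AVOID, A_GO)
  (IDLE, bump) → (ALIGN, A_WAIT)
  (IDLE, target_seen) → (AVOID, A_WAIT)
  (IDLE, low_battery) → (ALIGN, A_HALT)  ← event matches
  (IDLE, grasp_ok) → (IDLE, A_GO)
event = low_battery selects (ALIGN, A_HALT)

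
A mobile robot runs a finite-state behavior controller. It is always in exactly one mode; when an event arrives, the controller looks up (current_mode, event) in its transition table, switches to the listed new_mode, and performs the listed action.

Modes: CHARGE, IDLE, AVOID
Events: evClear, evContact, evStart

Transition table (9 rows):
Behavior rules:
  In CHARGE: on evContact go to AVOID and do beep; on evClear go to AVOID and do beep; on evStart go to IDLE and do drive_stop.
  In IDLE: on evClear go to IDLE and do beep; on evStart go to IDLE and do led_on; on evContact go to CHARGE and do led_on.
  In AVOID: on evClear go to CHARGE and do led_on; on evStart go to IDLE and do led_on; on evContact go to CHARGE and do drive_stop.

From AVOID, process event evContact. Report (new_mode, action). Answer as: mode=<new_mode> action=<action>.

current mode = AVOID; filter table to that mode:
  (AVOID, evClear) → (CHARGE, led_on)
  (AVOID, evStart) → (IDLE, led_on)
  (AVOID, evContact) → (CHARGE, drive_stop)  ← event matches
event = evContact selects (CHARGE, drive_stop)

mode=CHARGE action=drive_stop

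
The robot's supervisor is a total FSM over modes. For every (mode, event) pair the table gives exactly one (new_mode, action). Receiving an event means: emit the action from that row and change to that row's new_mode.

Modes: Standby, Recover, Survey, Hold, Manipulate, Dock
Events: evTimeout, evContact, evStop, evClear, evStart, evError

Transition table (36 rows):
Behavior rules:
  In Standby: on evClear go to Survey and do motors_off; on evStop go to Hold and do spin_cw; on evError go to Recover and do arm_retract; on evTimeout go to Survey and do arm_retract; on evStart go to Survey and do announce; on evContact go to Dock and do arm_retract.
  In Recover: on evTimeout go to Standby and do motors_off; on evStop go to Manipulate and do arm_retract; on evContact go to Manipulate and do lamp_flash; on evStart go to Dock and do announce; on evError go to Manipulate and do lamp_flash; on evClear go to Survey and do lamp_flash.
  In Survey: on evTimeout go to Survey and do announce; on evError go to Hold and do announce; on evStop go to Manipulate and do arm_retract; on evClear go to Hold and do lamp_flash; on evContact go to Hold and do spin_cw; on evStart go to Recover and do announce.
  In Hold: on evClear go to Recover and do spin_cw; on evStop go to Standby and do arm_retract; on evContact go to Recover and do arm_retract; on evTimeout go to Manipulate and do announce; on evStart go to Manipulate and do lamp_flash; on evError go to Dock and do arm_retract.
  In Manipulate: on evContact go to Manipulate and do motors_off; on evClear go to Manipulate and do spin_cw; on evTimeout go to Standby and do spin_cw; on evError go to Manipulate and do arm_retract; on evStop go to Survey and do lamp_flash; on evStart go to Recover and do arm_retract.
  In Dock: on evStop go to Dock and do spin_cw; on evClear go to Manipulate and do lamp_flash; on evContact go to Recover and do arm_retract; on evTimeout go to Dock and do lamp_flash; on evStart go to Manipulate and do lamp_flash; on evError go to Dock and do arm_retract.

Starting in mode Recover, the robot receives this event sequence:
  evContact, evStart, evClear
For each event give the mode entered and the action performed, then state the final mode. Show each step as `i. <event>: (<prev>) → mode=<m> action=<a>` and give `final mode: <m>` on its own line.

1. evContact: (Recover) → mode=Manipulate action=lamp_flash
2. evStart: (Manipulate) → mode=Recover action=arm_retract
3. evClear: (Recover) → mode=Survey action=lamp_flash

final mode: Survey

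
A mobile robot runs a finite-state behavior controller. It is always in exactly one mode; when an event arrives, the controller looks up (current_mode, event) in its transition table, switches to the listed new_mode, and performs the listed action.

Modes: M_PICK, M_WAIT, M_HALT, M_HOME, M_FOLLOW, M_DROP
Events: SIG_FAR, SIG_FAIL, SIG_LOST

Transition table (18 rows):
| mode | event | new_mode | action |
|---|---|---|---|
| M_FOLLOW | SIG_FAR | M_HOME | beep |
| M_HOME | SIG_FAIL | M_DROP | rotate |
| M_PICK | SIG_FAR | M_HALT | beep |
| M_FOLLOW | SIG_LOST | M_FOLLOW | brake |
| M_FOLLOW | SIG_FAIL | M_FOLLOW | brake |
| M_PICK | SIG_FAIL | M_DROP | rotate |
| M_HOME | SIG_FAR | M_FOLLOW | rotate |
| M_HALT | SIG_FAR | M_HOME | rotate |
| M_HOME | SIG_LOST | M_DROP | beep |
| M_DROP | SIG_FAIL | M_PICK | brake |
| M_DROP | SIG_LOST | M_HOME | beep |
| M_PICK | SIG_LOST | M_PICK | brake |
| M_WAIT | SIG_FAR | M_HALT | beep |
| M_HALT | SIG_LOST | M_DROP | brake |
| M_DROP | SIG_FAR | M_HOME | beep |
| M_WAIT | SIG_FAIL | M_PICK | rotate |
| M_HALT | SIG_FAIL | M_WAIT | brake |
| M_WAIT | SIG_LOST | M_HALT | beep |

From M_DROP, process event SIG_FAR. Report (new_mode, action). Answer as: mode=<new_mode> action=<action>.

mode=M_HOME action=beep

current mode = M_DROP; filter table to that mode:
  (M_DROP, SIG_FAIL) → (M_PICK, brake)
  (M_DROP, SIG_LOST) → (M_HOME, beep)
  (M_DROP, SIG_FAR) → (M_HOME, beep)  ← event matches
event = SIG_FAR selects (M_HOME, beep)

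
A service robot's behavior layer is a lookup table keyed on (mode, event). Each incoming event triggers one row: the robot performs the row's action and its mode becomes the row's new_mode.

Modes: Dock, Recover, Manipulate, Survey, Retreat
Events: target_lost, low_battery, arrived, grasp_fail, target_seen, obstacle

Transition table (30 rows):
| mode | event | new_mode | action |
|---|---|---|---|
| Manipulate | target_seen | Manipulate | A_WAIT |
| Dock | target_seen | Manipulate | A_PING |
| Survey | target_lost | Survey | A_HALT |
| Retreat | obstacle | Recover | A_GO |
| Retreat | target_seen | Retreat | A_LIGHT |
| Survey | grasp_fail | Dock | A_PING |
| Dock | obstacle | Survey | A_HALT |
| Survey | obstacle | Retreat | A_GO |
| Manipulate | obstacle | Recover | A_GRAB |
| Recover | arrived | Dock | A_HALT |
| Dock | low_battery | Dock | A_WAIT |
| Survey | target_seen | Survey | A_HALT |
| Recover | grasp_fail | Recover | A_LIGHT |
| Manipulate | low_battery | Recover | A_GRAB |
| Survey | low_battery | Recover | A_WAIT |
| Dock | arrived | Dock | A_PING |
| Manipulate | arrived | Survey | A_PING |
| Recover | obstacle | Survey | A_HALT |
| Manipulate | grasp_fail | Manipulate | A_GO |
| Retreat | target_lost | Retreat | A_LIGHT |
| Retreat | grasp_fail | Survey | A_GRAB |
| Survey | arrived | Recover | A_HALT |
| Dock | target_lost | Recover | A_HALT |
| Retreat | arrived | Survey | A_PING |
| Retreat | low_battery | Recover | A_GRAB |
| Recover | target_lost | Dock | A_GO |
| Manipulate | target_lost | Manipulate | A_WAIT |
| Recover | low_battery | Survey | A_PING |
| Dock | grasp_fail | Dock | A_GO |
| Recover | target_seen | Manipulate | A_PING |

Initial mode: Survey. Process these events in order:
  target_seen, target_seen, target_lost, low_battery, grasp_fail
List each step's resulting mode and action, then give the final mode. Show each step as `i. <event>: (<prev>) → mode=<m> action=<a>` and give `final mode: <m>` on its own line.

1. target_seen: (Survey) → mode=Survey action=A_HALT
2. target_seen: (Survey) → mode=Survey action=A_HALT
3. target_lost: (Survey) → mode=Survey action=A_HALT
4. low_battery: (Survey) → mode=Recover action=A_WAIT
5. grasp_fail: (Recover) → mode=Recover action=A_LIGHT

final mode: Recover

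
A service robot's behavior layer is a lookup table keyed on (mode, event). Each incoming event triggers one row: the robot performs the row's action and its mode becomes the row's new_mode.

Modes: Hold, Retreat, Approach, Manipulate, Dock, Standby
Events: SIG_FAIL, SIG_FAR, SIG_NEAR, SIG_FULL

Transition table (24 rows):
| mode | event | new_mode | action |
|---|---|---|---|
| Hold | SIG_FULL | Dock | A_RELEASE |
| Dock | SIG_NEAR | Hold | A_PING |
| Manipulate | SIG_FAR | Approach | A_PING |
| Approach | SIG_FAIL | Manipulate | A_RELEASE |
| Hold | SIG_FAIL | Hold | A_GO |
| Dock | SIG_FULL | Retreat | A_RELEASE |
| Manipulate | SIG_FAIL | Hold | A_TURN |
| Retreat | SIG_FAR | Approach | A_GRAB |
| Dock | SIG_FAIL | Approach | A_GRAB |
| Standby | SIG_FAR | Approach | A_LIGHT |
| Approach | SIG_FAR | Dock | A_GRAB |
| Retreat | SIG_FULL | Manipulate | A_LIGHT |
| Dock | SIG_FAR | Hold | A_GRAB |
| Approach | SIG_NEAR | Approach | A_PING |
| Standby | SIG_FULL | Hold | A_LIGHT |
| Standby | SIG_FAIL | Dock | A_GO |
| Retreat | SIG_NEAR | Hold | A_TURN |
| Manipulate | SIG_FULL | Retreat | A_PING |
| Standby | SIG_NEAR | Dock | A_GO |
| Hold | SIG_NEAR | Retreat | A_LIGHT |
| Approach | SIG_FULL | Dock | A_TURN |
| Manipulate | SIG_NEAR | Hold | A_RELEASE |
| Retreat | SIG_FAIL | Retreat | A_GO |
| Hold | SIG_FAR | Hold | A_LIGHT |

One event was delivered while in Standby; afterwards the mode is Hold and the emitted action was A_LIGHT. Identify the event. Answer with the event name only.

try SIG_FAIL: (Standby, SIG_FAIL) → (Dock, A_GO)
try SIG_FAR: (Standby, SIG_FAR) → (Approach, A_LIGHT)
try SIG_NEAR: (Standby, SIG_NEAR) → (Dock, A_GO)
try SIG_FULL: (Standby, SIG_FULL) → (Hold, A_LIGHT)  ← matches

SIG_FULL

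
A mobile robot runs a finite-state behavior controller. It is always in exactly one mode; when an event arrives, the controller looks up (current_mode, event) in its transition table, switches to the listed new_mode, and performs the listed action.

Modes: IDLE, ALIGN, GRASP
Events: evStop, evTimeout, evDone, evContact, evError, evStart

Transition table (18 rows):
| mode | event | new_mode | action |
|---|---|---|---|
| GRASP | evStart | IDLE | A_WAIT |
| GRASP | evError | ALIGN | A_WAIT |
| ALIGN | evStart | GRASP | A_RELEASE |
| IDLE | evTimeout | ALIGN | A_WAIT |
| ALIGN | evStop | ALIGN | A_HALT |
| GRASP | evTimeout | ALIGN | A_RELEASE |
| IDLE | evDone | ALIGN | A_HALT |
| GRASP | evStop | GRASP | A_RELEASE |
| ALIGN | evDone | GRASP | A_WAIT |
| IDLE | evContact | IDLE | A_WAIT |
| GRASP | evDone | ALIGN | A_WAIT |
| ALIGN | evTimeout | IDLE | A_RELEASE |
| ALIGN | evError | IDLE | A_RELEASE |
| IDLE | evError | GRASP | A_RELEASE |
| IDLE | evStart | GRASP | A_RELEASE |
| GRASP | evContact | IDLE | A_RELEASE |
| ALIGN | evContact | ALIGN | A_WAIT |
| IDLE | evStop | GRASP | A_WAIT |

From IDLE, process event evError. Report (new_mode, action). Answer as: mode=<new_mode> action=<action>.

current mode = IDLE; filter table to that mode:
  (IDLE, evTimeout) → (ALIGN, A_WAIT)
  (IDLE, evDone) → (ALIGN, A_HALT)
  (IDLE, evContact) → (IDLE, A_WAIT)
  (IDLE, evError) → (GRASP, A_RELEASE)  ← event matches
  (IDLE, evStart) → (GRASP, A_RELEASE)
  (IDLE, evStop) → (GRASP, A_WAIT)
event = evError selects (GRASP, A_RELEASE)

mode=GRASP action=A_RELEASE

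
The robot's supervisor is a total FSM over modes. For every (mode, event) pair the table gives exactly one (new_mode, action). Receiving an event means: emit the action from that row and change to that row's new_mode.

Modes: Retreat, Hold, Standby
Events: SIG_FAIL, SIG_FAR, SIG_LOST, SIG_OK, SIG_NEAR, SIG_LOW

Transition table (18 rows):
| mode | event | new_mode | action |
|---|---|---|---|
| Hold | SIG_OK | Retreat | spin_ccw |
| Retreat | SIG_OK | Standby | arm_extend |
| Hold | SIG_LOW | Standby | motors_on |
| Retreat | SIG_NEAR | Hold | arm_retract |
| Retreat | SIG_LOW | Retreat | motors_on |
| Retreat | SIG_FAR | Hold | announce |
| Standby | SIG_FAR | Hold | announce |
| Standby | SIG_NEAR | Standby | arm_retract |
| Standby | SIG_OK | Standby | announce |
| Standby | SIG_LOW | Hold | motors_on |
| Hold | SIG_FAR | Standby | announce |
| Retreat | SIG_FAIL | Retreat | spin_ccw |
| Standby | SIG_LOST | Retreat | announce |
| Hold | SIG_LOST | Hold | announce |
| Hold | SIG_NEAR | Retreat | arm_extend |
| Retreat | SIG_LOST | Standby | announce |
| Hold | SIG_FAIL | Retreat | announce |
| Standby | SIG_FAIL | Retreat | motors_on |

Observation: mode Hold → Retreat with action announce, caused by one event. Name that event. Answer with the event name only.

try SIG_FAIL: (Hold, SIG_FAIL) → (Retreat, announce)  ← matches
try SIG_FAR: (Hold, SIG_FAR) → (Standby, announce)
try SIG_LOST: (Hold, SIG_LOST) → (Hold, announce)
try SIG_OK: (Hold, SIG_OK) → (Retreat, spin_ccw)
try SIG_NEAR: (Hold, SIG_NEAR) → (Retreat, arm_extend)
try SIG_LOW: (Hold, SIG_LOW) → (Standby, motors_on)

SIG_FAIL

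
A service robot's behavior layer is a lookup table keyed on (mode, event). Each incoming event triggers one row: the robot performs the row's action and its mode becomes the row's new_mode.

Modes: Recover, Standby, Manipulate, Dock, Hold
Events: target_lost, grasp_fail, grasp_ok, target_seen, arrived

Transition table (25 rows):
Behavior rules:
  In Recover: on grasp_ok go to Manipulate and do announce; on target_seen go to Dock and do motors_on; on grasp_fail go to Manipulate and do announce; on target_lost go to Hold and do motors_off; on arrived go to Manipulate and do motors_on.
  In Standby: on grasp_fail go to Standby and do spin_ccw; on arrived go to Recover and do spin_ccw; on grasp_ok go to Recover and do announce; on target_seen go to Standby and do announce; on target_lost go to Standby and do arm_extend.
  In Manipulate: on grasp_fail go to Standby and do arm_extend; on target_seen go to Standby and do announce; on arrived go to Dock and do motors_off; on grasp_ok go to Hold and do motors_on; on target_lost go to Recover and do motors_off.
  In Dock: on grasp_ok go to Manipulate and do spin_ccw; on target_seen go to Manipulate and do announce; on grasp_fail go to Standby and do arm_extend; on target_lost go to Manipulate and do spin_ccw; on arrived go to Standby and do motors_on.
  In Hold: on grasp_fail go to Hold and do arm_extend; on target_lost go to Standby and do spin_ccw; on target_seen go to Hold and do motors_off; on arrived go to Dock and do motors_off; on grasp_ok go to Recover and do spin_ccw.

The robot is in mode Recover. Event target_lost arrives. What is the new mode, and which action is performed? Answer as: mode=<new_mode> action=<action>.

mode=Hold action=motors_off

current mode = Recover; filter table to that mode:
  (Recover, grasp_ok) → (Manipulate, announce)
  (Recover, target_seen) → (Dock, motors_on)
  (Recover, grasp_fail) → (Manipulate, announce)
  (Recover, target_lost) → (Hold, motors_off)  ← event matches
  (Recover, arrived) → (Manipulate, motors_on)
event = target_lost selects (Hold, motors_off)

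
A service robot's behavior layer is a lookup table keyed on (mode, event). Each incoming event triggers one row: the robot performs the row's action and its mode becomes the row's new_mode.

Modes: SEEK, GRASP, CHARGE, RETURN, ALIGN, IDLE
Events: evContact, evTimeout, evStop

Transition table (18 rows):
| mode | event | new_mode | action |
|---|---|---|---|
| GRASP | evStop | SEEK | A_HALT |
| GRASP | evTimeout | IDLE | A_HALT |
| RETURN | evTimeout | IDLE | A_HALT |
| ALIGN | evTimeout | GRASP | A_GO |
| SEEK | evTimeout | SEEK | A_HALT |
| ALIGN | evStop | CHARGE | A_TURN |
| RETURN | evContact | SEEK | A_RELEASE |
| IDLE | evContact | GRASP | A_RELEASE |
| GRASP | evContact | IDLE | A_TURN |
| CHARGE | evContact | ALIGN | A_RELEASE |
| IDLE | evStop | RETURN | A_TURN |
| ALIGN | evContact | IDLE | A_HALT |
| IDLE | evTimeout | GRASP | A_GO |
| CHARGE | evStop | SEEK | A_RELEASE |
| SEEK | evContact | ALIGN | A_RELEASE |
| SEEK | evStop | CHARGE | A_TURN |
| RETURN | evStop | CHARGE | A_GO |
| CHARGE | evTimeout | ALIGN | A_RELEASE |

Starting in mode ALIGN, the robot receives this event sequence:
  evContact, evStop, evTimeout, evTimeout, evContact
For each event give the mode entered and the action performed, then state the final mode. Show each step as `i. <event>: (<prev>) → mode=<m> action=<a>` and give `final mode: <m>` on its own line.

final mode: IDLE

1. evContact: (ALIGN) → mode=IDLE action=A_HALT
2. evStop: (IDLE) → mode=RETURN action=A_TURN
3. evTimeout: (RETURN) → mode=IDLE action=A_HALT
4. evTimeout: (IDLE) → mode=GRASP action=A_GO
5. evContact: (GRASP) → mode=IDLE action=A_TURN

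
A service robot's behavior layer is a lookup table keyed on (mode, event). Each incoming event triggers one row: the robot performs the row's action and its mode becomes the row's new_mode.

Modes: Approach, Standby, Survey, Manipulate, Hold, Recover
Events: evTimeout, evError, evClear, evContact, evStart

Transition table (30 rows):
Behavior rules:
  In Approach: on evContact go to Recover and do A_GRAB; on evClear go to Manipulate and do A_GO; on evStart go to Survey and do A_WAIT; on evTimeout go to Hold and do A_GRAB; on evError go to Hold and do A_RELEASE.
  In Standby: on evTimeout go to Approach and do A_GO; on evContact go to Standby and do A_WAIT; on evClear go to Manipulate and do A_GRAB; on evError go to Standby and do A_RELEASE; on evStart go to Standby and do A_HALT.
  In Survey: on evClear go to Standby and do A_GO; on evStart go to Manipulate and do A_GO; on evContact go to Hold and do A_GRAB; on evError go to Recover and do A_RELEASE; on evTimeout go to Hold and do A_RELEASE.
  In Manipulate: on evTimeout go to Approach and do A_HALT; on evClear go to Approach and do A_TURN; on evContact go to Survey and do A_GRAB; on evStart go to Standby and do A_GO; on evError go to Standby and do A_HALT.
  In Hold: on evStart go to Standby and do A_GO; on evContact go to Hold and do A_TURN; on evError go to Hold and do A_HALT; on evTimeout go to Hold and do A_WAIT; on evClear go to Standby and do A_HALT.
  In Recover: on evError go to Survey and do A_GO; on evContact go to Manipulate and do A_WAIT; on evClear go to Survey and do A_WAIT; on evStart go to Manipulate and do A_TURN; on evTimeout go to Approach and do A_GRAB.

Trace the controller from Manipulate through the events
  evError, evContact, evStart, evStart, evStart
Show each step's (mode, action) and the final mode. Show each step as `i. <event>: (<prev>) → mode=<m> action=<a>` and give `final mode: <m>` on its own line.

final mode: Standby

1. evError: (Manipulate) → mode=Standby action=A_HALT
2. evContact: (Standby) → mode=Standby action=A_WAIT
3. evStart: (Standby) → mode=Standby action=A_HALT
4. evStart: (Standby) → mode=Standby action=A_HALT
5. evStart: (Standby) → mode=Standby action=A_HALT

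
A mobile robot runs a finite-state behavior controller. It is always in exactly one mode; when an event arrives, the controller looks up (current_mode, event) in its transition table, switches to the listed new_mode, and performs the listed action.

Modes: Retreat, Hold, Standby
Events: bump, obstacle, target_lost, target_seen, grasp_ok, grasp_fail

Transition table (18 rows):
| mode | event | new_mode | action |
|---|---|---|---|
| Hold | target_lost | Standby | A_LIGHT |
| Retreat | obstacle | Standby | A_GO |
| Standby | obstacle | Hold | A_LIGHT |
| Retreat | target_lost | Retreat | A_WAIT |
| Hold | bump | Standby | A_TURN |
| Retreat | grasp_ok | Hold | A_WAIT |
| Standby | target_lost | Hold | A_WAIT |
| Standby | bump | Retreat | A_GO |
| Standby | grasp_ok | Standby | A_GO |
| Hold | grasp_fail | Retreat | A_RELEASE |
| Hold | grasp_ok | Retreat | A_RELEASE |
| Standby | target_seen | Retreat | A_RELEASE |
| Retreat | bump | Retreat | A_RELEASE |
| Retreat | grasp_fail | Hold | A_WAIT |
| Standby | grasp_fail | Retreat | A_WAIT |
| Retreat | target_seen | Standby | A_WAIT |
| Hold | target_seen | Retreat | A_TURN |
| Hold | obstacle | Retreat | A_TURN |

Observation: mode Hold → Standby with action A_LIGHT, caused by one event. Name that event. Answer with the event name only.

try bump: (Hold, bump) → (Standby, A_TURN)
try obstacle: (Hold, obstacle) → (Retreat, A_TURN)
try target_lost: (Hold, target_lost) → (Standby, A_LIGHT)  ← matches
try target_seen: (Hold, target_seen) → (Retreat, A_TURN)
try grasp_ok: (Hold, grasp_ok) → (Retreat, A_RELEASE)
try grasp_fail: (Hold, grasp_fail) → (Retreat, A_RELEASE)

target_lost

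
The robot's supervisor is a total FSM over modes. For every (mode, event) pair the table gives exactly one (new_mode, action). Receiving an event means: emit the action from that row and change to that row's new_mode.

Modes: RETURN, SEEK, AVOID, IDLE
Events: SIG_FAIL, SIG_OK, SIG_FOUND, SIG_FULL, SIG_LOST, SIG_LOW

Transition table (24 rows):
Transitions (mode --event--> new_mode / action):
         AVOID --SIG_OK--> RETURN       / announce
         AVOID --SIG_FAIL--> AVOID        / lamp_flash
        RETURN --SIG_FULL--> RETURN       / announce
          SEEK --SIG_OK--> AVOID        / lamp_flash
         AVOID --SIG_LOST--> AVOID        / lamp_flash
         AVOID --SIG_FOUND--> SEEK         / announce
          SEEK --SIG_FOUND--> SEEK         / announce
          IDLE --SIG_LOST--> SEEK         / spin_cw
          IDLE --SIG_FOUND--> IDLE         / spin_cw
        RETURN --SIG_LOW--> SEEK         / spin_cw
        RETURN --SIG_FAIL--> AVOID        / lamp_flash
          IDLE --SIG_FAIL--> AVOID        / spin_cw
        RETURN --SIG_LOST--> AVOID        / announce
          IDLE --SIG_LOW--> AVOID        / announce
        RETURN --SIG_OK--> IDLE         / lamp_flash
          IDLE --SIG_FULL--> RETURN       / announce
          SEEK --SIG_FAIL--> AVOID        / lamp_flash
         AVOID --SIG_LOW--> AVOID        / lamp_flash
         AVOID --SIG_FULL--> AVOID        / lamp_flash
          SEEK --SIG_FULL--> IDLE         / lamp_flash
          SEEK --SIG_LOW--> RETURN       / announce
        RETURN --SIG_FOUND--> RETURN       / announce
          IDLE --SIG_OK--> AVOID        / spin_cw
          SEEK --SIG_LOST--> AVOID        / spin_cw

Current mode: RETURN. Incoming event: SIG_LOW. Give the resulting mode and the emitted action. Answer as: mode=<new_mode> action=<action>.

mode=SEEK action=spin_cw

current mode = RETURN; filter table to that mode:
  (RETURN, SIG_FULL) → (RETURN, announce)
  (RETURN, SIG_LOW) → (SEEK, spin_cw)  ← event matches
  (RETURN, SIG_FAIL) → (AVOID, lamp_flash)
  (RETURN, SIG_LOST) → (AVOID, announce)
  (RETURN, SIG_OK) → (IDLE, lamp_flash)
  (RETURN, SIG_FOUND) → (RETURN, announce)
event = SIG_LOW selects (SEEK, spin_cw)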